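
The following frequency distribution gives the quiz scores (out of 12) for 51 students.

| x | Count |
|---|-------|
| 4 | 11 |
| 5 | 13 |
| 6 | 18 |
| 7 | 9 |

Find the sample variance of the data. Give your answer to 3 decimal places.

1.055

Values: 4, 5, 6, 7
n = 51, Σfx = 280, mean = 5.4902
Σfx² = 1590
Σf(x − x̄)² = Σfx² − (Σfx)²/n = 1590 − 280²/51 = 52.7451
Sample variance = 52.7451 / 50 = 1.0549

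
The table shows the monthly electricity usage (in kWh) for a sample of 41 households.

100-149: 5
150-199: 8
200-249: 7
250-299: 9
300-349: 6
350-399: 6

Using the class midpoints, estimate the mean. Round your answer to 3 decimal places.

250.110

Midpoints: 124.5, 174.5, 224.5, 274.5, 324.5, 374.5
Σfm = 5×124.5 + 8×174.5 + 7×224.5 + 9×274.5 + 6×324.5 + 6×374.5 = 10254.5
n = Σf = 41
Mean = 10254.5 / 41 = 250.1098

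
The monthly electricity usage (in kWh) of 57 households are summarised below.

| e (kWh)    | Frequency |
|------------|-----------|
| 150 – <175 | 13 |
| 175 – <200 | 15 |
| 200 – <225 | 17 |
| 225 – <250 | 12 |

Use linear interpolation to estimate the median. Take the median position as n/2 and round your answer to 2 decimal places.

200.74

Cumulative frequencies: 13, 28, 45, 57
n = 57; position = n/2 = 28.5.
This falls in the class 200 – <225: L = 200, F = 28, f = 17, h = 25.
Median ≈ 200 + ((28.5 − 28) / 17) × 25 = 200.7353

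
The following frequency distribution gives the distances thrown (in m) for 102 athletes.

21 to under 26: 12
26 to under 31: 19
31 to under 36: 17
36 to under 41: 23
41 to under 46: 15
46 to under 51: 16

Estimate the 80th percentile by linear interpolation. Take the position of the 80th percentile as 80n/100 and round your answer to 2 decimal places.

Cumulative frequencies: 12, 31, 48, 71, 86, 102
n = 102; position = 80n/100 = 81.6.
This falls in the class 41 to under 46: L = 41, F = 71, f = 15, h = 5.
80th percentile ≈ 41 + ((81.6 − 71) / 15) × 5 = 44.5333

44.53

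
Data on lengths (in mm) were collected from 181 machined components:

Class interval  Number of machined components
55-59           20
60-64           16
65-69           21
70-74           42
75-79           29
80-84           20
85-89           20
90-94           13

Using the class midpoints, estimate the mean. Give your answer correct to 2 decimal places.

73.88

Midpoints: 57, 62, 67, 72, 77, 82, 87, 92
Σfm = 20×57 + 16×62 + 21×67 + 42×72 + 29×77 + 20×82 + 20×87 + 13×92 = 13372
n = Σf = 181
Mean = 13372 / 181 = 73.8785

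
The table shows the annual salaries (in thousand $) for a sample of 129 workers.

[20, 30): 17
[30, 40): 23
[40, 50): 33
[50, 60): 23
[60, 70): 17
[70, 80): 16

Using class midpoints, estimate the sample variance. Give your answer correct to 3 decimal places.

Midpoints: 25, 35, 45, 55, 65, 75
n = 129, Σfm = 6285, mean = 48.7209
Σfm² = 337025
Σf(m − x̄)² = Σfm² − (Σfm)²/n = 337025 − 6285²/129 = 30813.9535
Sample variance = 30813.9535 / 128 = 240.7340

240.734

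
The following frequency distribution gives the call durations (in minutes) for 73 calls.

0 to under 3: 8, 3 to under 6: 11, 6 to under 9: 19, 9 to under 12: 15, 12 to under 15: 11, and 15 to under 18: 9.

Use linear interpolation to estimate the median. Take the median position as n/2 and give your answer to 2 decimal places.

Cumulative frequencies: 8, 19, 38, 53, 64, 73
n = 73; position = n/2 = 36.5.
This falls in the class 6 to under 9: L = 6, F = 19, f = 19, h = 3.
Median ≈ 6 + ((36.5 − 19) / 19) × 3 = 8.7632

8.76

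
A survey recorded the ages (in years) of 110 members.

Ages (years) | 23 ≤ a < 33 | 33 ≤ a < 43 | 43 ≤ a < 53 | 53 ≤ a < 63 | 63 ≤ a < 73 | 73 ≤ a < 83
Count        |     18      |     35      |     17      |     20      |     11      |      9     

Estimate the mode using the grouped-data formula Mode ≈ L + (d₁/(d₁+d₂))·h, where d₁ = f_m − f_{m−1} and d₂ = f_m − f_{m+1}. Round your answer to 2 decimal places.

37.86

Modal class: 33 ≤ a < 43 (highest frequency 35).
d₁ = 35 − 18 = 17, d₂ = 35 − 17 = 18
Mode ≈ 33 + (17/(17+18)) × 10 = 33 + 4.8571 = 37.8571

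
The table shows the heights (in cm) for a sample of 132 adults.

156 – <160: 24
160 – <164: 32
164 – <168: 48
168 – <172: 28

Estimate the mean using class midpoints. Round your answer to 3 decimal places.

164.424

Midpoints: 158, 162, 166, 170
Σfm = 24×158 + 32×162 + 48×166 + 28×170 = 21704
n = Σf = 132
Mean = 21704 / 132 = 164.4242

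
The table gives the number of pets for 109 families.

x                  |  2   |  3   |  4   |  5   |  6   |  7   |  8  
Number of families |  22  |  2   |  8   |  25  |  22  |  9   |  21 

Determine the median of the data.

Cumulative frequencies: 22, 24, 32, 57, 79, 88, 109
n = 109, so the median is the value in position (n+1)/2 = 55.
Position 55 falls at value 5.

5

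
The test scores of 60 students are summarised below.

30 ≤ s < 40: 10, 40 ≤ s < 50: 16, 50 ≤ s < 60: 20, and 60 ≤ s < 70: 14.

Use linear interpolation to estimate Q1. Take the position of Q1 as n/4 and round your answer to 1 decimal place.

43.1

Cumulative frequencies: 10, 26, 46, 60
n = 60; position = n/4 = 15.
This falls in the class 40 ≤ s < 50: L = 40, F = 10, f = 16, h = 10.
Lower quartile ≈ 40 + ((15 − 10) / 16) × 10 = 43.1250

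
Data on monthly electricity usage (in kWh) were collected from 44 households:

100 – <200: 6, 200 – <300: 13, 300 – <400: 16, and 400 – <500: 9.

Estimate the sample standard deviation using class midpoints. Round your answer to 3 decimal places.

96.668

Midpoints: 150, 250, 350, 450
n = 44, Σfm = 13800, mean = 313.6364
Σfm² = 4730000
Σf(m − x̄)² = Σfm² − (Σfm)²/n = 4730000 − 13800²/44 = 401818.1818
Sample variance = 401818.1818 / 43 = 9344.6089
Standard deviation = √9344.6089 = 96.6675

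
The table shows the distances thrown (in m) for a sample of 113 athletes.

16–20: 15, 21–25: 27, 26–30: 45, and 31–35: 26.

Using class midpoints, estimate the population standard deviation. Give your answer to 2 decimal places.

4.81

Midpoints: 18, 23, 28, 33
n = 113, Σfm = 3009, mean = 26.6283
Σfm² = 82737
Σf(m − x̄)² = Σfm² − (Σfm)²/n = 82737 − 3009²/113 = 2612.3894
Population variance = 2612.3894 / 113 = 23.1185
Standard deviation = √23.1185 = 4.8082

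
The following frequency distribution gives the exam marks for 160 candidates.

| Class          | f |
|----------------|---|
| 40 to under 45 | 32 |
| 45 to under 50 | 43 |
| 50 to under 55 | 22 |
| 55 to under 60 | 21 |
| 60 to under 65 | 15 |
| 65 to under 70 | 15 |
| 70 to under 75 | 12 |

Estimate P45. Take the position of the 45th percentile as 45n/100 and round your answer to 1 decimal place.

Cumulative frequencies: 32, 75, 97, 118, 133, 148, 160
n = 160; position = 45n/100 = 72.
This falls in the class 45 to under 50: L = 45, F = 32, f = 43, h = 5.
45th percentile ≈ 45 + ((72 − 32) / 43) × 5 = 49.6512

49.7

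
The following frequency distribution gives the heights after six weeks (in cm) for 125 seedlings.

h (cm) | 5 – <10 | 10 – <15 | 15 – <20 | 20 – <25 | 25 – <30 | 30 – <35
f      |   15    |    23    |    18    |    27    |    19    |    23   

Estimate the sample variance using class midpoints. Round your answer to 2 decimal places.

68.65

Midpoints: 7.5, 12.5, 17.5, 22.5, 27.5, 32.5
n = 125, Σfm = 2592.5, mean = 20.7400
Σfm² = 62281.25
Σf(m − x̄)² = Σfm² − (Σfm)²/n = 62281.25 − 2592.5²/125 = 8512.8000
Sample variance = 8512.8000 / 124 = 68.6516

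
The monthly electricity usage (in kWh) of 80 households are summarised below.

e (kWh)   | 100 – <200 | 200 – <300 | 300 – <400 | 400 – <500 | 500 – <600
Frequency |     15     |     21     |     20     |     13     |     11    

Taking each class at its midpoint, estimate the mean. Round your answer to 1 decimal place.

Midpoints: 150, 250, 350, 450, 550
Σfm = 15×150 + 21×250 + 20×350 + 13×450 + 11×550 = 26400
n = Σf = 80
Mean = 26400 / 80 = 330.0000

330.0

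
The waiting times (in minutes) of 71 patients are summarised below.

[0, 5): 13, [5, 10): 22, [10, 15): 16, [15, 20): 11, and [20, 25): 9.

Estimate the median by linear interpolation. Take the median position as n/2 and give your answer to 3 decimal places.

10.156

Cumulative frequencies: 13, 35, 51, 62, 71
n = 71; position = n/2 = 35.5.
This falls in the class [10, 15): L = 10, F = 35, f = 16, h = 5.
Median ≈ 10 + ((35.5 − 35) / 16) × 5 = 10.1562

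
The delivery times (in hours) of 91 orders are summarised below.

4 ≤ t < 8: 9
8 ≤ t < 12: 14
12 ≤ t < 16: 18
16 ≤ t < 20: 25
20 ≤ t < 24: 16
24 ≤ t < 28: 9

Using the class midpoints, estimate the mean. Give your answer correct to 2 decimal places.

Midpoints: 6, 10, 14, 18, 22, 26
Σfm = 9×6 + 14×10 + 18×14 + 25×18 + 16×22 + 9×26 = 1482
n = Σf = 91
Mean = 1482 / 91 = 16.2857

16.29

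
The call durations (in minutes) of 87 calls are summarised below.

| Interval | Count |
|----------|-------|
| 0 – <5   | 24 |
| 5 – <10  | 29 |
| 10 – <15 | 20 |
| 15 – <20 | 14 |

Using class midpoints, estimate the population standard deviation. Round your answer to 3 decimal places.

Midpoints: 2.5, 7.5, 12.5, 17.5
n = 87, Σfm = 772.5, mean = 8.8793
Σfm² = 9193.75
Σf(m − x̄)² = Σfm² − (Σfm)²/n = 9193.75 − 772.5²/87 = 2334.4828
Population variance = 2334.4828 / 87 = 26.8331
Standard deviation = √26.8331 = 5.1801

5.180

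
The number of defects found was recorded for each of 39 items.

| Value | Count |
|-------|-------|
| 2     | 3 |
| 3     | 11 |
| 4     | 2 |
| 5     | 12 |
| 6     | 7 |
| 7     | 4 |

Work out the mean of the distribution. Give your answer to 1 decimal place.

4.5

Values: 2, 3, 4, 5, 6, 7
Σfx = 3×2 + 11×3 + 2×4 + 12×5 + 7×6 + 4×7 = 177
n = Σf = 39
Mean = 177 / 39 = 4.5385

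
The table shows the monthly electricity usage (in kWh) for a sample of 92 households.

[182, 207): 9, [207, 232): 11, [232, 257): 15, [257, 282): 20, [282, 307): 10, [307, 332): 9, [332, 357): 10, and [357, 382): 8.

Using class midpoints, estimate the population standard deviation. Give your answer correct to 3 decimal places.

51.910

Midpoints: 194.5, 219.5, 244.5, 269.5, 294.5, 319.5, 344.5, 369.5
n = 92, Σfm = 25444, mean = 276.5652
Σfm² = 7284833
Σf(m − x̄)² = Σfm² − (Σfm)²/n = 7284833 − 25444²/92 = 247907.6087
Population variance = 247907.6087 / 92 = 2694.6479
Standard deviation = √2694.6479 = 51.9100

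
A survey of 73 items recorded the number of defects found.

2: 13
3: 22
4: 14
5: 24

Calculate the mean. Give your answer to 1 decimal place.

Values: 2, 3, 4, 5
Σfx = 13×2 + 22×3 + 14×4 + 24×5 = 268
n = Σf = 73
Mean = 268 / 73 = 3.6712

3.7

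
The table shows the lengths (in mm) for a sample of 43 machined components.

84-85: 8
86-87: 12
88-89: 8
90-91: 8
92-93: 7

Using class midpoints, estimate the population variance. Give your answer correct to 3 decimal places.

7.364

Midpoints: 84.5, 86.5, 88.5, 90.5, 92.5
n = 43, Σfm = 3793.5, mean = 88.2209
Σfm² = 334982.75
Σf(m − x̄)² = Σfm² − (Σfm)²/n = 334982.75 − 3793.5²/43 = 316.6512
Population variance = 316.6512 / 43 = 7.3640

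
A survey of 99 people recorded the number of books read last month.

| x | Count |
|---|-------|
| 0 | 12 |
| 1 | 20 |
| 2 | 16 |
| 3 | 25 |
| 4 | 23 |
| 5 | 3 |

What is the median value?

Cumulative frequencies: 12, 32, 48, 73, 96, 99
n = 99, so the median is the value in position (n+1)/2 = 50.
Position 50 falls at value 3.

3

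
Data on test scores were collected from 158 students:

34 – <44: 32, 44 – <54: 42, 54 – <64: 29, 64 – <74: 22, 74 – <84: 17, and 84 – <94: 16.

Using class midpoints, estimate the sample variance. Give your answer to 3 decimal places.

Midpoints: 39, 49, 59, 69, 79, 89
n = 158, Σfm = 9302, mean = 58.8734
Σfm² = 588038
Σf(m − x̄)² = Σfm² − (Σfm)²/n = 588038 − 9302²/158 = 40397.4684
Sample variance = 40397.4684 / 157 = 257.3087

257.309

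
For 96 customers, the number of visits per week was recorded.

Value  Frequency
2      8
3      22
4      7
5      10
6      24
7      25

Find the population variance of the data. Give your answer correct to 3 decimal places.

3.031

Values: 2, 3, 4, 5, 6, 7
n = 96, Σfx = 479, mean = 4.9896
Σfx² = 2681
Σf(x − x̄)² = Σfx² − (Σfx)²/n = 2681 − 479²/96 = 290.9896
Population variance = 290.9896 / 96 = 3.0311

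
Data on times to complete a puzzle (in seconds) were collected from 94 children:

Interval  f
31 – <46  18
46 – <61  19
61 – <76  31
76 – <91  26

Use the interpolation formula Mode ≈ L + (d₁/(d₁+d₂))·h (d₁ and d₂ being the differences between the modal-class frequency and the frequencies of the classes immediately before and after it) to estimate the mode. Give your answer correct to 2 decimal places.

Modal class: 61 – <76 (highest frequency 31).
d₁ = 31 − 19 = 12, d₂ = 31 − 26 = 5
Mode ≈ 61 + (12/(12+5)) × 15 = 61 + 10.5882 = 71.5882

71.59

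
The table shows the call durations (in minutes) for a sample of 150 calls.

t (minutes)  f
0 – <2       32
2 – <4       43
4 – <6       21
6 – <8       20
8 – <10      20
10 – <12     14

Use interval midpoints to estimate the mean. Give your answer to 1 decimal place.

Midpoints: 1, 3, 5, 7, 9, 11
Σfm = 32×1 + 43×3 + 21×5 + 20×7 + 20×9 + 14×11 = 740
n = Σf = 150
Mean = 740 / 150 = 4.9333

4.9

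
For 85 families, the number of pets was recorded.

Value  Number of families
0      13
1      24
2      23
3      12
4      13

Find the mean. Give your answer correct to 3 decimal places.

1.859

Values: 0, 1, 2, 3, 4
Σfx = 13×0 + 24×1 + 23×2 + 12×3 + 13×4 = 158
n = Σf = 85
Mean = 158 / 85 = 1.8588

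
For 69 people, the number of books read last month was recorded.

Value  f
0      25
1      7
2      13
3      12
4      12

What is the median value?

2

Cumulative frequencies: 25, 32, 45, 57, 69
n = 69, so the median is the value in position (n+1)/2 = 35.
Position 35 falls at value 2.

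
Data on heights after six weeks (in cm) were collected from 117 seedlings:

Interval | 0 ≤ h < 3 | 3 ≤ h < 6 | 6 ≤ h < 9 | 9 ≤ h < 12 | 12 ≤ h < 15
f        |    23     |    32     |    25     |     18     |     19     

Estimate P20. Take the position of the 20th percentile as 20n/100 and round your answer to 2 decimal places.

Cumulative frequencies: 23, 55, 80, 98, 117
n = 117; position = 20n/100 = 23.4.
This falls in the class 3 ≤ h < 6: L = 3, F = 23, f = 32, h = 3.
20th percentile ≈ 3 + ((23.4 − 23) / 32) × 3 = 3.0375

3.04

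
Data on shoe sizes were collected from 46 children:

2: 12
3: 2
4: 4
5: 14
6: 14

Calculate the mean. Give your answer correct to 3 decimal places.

Values: 2, 3, 4, 5, 6
Σfx = 12×2 + 2×3 + 4×4 + 14×5 + 14×6 = 200
n = Σf = 46
Mean = 200 / 46 = 4.3478

4.348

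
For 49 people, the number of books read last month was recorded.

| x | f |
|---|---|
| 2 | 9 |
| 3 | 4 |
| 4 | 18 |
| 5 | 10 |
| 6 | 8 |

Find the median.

4

Cumulative frequencies: 9, 13, 31, 41, 49
n = 49, so the median is the value in position (n+1)/2 = 25.
Position 25 falls at value 4.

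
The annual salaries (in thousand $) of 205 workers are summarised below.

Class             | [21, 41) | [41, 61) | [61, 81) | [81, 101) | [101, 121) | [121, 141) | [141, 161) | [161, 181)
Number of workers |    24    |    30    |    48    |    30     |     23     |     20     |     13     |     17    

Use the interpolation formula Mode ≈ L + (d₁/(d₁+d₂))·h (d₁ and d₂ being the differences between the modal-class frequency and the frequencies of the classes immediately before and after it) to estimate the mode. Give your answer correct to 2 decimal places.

71.00

Modal class: [61, 81) (highest frequency 48).
d₁ = 48 − 30 = 18, d₂ = 48 − 30 = 18
Mode ≈ 61 + (18/(18+18)) × 20 = 61 + 10.0000 = 71.0000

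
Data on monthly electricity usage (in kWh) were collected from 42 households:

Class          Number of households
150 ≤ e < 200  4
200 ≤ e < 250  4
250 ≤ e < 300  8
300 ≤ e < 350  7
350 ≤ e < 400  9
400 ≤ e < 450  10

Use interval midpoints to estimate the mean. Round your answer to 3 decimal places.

326.190

Midpoints: 175, 225, 275, 325, 375, 425
Σfm = 4×175 + 4×225 + 8×275 + 7×325 + 9×375 + 10×425 = 13700
n = Σf = 42
Mean = 13700 / 42 = 326.1905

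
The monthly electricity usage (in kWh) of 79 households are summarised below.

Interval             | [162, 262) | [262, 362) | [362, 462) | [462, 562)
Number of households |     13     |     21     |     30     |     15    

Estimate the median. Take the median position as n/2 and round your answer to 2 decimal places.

380.33

Cumulative frequencies: 13, 34, 64, 79
n = 79; position = n/2 = 39.5.
This falls in the class [362, 462): L = 362, F = 34, f = 30, h = 100.
Median ≈ 362 + ((39.5 − 34) / 30) × 100 = 380.3333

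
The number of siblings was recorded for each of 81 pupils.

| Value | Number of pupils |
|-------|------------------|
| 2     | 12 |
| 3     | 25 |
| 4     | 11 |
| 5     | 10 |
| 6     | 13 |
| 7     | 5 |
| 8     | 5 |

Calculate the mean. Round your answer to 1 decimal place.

Values: 2, 3, 4, 5, 6, 7, 8
Σfx = 12×2 + 25×3 + 11×4 + 10×5 + 13×6 + 5×7 + 5×8 = 346
n = Σf = 81
Mean = 346 / 81 = 4.2716

4.3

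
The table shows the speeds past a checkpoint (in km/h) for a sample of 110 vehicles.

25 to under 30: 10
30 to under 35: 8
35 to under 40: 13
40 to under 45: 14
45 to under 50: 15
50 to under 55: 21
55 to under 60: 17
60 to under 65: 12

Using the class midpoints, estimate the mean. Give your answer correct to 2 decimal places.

46.91

Midpoints: 27.5, 32.5, 37.5, 42.5, 47.5, 52.5, 57.5, 62.5
Σfm = 10×27.5 + 8×32.5 + 13×37.5 + 14×42.5 + 15×47.5 + 21×52.5 + 17×57.5 + 12×62.5 = 5160
n = Σf = 110
Mean = 5160 / 110 = 46.9091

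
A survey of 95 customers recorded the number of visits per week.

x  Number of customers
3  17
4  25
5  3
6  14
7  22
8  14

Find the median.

Cumulative frequencies: 17, 42, 45, 59, 81, 95
n = 95, so the median is the value in position (n+1)/2 = 48.
Position 48 falls at value 6.

6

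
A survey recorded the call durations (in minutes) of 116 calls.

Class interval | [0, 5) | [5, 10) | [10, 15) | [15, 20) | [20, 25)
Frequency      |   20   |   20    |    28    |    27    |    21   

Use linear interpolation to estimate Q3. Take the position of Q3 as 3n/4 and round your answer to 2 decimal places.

Cumulative frequencies: 20, 40, 68, 95, 116
n = 116; position = 3n/4 = 87.
This falls in the class [15, 20): L = 15, F = 68, f = 27, h = 5.
Upper quartile ≈ 15 + ((87 − 68) / 27) × 5 = 18.5185

18.52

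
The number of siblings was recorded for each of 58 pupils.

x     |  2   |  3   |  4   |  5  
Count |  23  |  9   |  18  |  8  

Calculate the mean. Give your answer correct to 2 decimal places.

3.19

Values: 2, 3, 4, 5
Σfx = 23×2 + 9×3 + 18×4 + 8×5 = 185
n = Σf = 58
Mean = 185 / 58 = 3.1897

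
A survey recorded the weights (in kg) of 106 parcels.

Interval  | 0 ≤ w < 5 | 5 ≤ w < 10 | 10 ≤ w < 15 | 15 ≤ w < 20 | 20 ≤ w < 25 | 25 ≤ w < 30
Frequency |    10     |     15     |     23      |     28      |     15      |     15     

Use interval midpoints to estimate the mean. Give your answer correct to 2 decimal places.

Midpoints: 2.5, 7.5, 12.5, 17.5, 22.5, 27.5
Σfm = 10×2.5 + 15×7.5 + 23×12.5 + 28×17.5 + 15×22.5 + 15×27.5 = 1665
n = Σf = 106
Mean = 1665 / 106 = 15.7075

15.71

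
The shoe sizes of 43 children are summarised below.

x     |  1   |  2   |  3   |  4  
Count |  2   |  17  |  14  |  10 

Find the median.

Cumulative frequencies: 2, 19, 33, 43
n = 43, so the median is the value in position (n+1)/2 = 22.
Position 22 falls at value 3.

3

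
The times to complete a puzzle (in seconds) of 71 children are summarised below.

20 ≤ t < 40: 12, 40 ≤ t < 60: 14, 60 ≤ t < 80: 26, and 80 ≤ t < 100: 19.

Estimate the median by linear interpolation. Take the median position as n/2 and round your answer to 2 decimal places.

67.31

Cumulative frequencies: 12, 26, 52, 71
n = 71; position = n/2 = 35.5.
This falls in the class 60 ≤ t < 80: L = 60, F = 26, f = 26, h = 20.
Median ≈ 60 + ((35.5 − 26) / 26) × 20 = 67.3077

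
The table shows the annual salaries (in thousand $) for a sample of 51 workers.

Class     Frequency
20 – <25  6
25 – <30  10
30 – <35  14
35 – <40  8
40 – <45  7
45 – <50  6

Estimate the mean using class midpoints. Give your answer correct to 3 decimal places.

34.265

Midpoints: 22.5, 27.5, 32.5, 37.5, 42.5, 47.5
Σfm = 6×22.5 + 10×27.5 + 14×32.5 + 8×37.5 + 7×42.5 + 6×47.5 = 1747.5
n = Σf = 51
Mean = 1747.5 / 51 = 34.2647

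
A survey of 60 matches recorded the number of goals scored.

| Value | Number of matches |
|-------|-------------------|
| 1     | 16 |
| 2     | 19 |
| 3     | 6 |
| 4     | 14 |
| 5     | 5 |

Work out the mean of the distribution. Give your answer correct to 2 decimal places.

2.55

Values: 1, 2, 3, 4, 5
Σfx = 16×1 + 19×2 + 6×3 + 14×4 + 5×5 = 153
n = Σf = 60
Mean = 153 / 60 = 2.5500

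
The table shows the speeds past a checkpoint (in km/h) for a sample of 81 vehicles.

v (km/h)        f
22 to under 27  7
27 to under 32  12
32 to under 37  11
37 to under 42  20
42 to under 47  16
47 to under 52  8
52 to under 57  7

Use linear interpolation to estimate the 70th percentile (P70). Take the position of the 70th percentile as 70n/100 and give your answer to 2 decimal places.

Cumulative frequencies: 7, 19, 30, 50, 66, 74, 81
n = 81; position = 70n/100 = 56.7.
This falls in the class 42 to under 47: L = 42, F = 50, f = 16, h = 5.
70th percentile ≈ 42 + ((56.7 − 50) / 16) × 5 = 44.0938

44.09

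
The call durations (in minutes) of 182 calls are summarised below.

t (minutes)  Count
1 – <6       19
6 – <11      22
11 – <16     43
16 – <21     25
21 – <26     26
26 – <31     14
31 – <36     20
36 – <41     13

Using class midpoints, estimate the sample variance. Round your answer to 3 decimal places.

Midpoints: 3.5, 8.5, 13.5, 18.5, 23.5, 28.5, 33.5, 38.5
n = 182, Σfm = 3477, mean = 19.1044
Σfm² = 85659.5
Σf(m − x̄)² = Σfm² − (Σfm)²/n = 85659.5 − 3477²/182 = 19233.5165
Sample variance = 19233.5165 / 181 = 106.2625

106.263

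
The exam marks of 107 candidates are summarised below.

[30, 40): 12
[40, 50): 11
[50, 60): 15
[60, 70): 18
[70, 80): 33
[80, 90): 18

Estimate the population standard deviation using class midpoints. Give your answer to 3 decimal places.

15.939

Midpoints: 35, 45, 55, 65, 75, 85
n = 107, Σfm = 6915, mean = 64.6262
Σfm² = 474075
Σf(m − x̄)² = Σfm² − (Σfm)²/n = 474075 − 6915²/107 = 27185.0467
Population variance = 27185.0467 / 107 = 254.0659
Standard deviation = √254.0659 = 15.9394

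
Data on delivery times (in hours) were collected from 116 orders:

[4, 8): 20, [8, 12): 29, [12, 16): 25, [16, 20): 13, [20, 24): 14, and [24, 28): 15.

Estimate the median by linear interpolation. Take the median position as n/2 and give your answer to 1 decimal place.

13.4

Cumulative frequencies: 20, 49, 74, 87, 101, 116
n = 116; position = n/2 = 58.
This falls in the class [12, 16): L = 12, F = 49, f = 25, h = 4.
Median ≈ 12 + ((58 − 49) / 25) × 4 = 13.4400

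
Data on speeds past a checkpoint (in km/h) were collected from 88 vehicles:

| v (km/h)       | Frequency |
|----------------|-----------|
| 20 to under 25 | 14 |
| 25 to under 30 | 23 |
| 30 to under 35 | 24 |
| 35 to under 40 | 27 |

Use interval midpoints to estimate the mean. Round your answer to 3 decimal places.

31.136

Midpoints: 22.5, 27.5, 32.5, 37.5
Σfm = 14×22.5 + 23×27.5 + 24×32.5 + 27×37.5 = 2740
n = Σf = 88
Mean = 2740 / 88 = 31.1364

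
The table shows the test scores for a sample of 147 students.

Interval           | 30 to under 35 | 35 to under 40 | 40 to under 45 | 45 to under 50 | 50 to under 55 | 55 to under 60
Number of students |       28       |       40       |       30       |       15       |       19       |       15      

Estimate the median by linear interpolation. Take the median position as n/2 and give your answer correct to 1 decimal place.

40.9

Cumulative frequencies: 28, 68, 98, 113, 132, 147
n = 147; position = n/2 = 73.5.
This falls in the class 40 to under 45: L = 40, F = 68, f = 30, h = 5.
Median ≈ 40 + ((73.5 − 68) / 30) × 5 = 40.9167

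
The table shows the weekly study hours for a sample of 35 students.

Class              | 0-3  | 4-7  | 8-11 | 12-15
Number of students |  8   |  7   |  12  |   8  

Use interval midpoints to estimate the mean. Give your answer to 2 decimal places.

7.79

Midpoints: 1.5, 5.5, 9.5, 13.5
Σfm = 8×1.5 + 7×5.5 + 12×9.5 + 8×13.5 = 272.5
n = Σf = 35
Mean = 272.5 / 35 = 7.7857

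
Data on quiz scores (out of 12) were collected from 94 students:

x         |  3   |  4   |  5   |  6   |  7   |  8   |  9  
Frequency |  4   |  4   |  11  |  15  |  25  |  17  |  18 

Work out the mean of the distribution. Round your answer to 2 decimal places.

6.87

Values: 3, 4, 5, 6, 7, 8, 9
Σfx = 4×3 + 4×4 + 11×5 + 15×6 + 25×7 + 17×8 + 18×9 = 646
n = Σf = 94
Mean = 646 / 94 = 6.8723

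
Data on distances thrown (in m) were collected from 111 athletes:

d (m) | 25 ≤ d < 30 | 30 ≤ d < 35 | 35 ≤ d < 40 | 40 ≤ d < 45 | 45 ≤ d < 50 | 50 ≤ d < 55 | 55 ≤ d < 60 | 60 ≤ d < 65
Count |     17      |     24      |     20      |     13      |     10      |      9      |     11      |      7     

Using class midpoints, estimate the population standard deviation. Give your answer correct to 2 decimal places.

Midpoints: 27.5, 32.5, 37.5, 42.5, 47.5, 52.5, 57.5, 62.5
n = 111, Σfm = 4567.5, mean = 41.1486
Σfm² = 200893.75
Σf(m − x̄)² = Σfm² − (Σfm)²/n = 200893.75 − 4567.5²/111 = 12947.2973
Population variance = 12947.2973 / 111 = 116.6423
Standard deviation = √116.6423 = 10.8001

10.80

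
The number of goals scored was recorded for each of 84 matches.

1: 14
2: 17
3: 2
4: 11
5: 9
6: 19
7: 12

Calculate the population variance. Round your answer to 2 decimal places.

Values: 1, 2, 3, 4, 5, 6, 7
n = 84, Σfx = 341, mean = 4.0595
Σfx² = 1773
Σf(x − x̄)² = Σfx² − (Σfx)²/n = 1773 − 341²/84 = 388.7024
Population variance = 388.7024 / 84 = 4.6274

4.63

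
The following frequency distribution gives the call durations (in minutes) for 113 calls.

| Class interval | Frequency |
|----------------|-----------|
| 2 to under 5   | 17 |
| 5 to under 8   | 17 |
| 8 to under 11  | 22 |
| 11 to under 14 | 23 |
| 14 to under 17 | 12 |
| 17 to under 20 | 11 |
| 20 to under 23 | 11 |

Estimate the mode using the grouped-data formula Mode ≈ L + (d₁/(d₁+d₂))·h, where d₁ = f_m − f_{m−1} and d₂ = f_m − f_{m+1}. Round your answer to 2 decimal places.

11.25

Modal class: 11 to under 14 (highest frequency 23).
d₁ = 23 − 22 = 1, d₂ = 23 − 12 = 11
Mode ≈ 11 + (1/(1+11)) × 3 = 11 + 0.2500 = 11.2500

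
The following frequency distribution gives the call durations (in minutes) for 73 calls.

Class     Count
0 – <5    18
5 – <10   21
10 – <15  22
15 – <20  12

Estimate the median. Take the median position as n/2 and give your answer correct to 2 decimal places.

Cumulative frequencies: 18, 39, 61, 73
n = 73; position = n/2 = 36.5.
This falls in the class 5 – <10: L = 5, F = 18, f = 21, h = 5.
Median ≈ 5 + ((36.5 − 18) / 21) × 5 = 9.4048

9.40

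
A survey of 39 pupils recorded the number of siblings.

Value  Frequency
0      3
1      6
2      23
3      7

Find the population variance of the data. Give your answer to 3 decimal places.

0.625

Values: 0, 1, 2, 3
n = 39, Σfx = 73, mean = 1.8718
Σfx² = 161
Σf(x − x̄)² = Σfx² − (Σfx)²/n = 161 − 73²/39 = 24.3590
Population variance = 24.3590 / 39 = 0.6246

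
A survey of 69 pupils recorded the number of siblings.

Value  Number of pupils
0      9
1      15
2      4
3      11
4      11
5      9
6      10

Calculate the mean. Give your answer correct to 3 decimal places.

2.971

Values: 0, 1, 2, 3, 4, 5, 6
Σfx = 9×0 + 15×1 + 4×2 + 11×3 + 11×4 + 9×5 + 10×6 = 205
n = Σf = 69
Mean = 205 / 69 = 2.9710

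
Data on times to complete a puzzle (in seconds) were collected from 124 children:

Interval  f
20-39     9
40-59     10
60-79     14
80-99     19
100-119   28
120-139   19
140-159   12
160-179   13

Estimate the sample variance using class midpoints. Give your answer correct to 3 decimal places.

1578.049

Midpoints: 29.5, 49.5, 69.5, 89.5, 109.5, 129.5, 149.5, 169.5
n = 124, Σfm = 12958, mean = 104.5000
Σfm² = 1548211
Σf(m − x̄)² = Σfm² − (Σfm)²/n = 1548211 − 12958²/124 = 194100.0000
Sample variance = 194100.0000 / 123 = 1578.0488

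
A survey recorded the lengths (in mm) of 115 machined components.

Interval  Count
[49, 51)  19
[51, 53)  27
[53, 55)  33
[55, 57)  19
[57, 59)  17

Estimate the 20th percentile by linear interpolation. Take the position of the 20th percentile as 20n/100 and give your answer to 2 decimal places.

51.30

Cumulative frequencies: 19, 46, 79, 98, 115
n = 115; position = 20n/100 = 23.
This falls in the class [51, 53): L = 51, F = 19, f = 27, h = 2.
20th percentile ≈ 51 + ((23 − 19) / 27) × 2 = 51.2963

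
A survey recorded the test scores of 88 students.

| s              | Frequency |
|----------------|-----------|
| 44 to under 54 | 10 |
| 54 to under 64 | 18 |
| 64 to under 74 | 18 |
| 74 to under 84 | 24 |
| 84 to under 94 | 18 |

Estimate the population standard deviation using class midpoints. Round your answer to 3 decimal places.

Midpoints: 49, 59, 69, 79, 89
n = 88, Σfm = 6292, mean = 71.5000
Σfm² = 464728
Σf(m − x̄)² = Σfm² − (Σfm)²/n = 464728 − 6292²/88 = 14850.0000
Population variance = 14850.0000 / 88 = 168.7500
Standard deviation = √168.7500 = 12.9904

12.990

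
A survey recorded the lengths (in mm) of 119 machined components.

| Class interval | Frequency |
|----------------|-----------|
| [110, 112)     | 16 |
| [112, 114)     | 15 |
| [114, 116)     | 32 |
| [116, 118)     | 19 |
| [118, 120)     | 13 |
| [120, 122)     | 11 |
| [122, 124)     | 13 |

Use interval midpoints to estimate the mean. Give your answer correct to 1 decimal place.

Midpoints: 111, 113, 115, 117, 119, 121, 123
Σfm = 16×111 + 15×113 + 32×115 + 19×117 + 13×119 + 11×121 + 13×123 = 13851
n = Σf = 119
Mean = 13851 / 119 = 116.3950

116.4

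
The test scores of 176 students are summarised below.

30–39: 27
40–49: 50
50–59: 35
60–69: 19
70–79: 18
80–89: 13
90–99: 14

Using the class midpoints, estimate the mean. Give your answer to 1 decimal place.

57.1

Midpoints: 34.5, 44.5, 54.5, 64.5, 74.5, 84.5, 94.5
Σfm = 27×34.5 + 50×44.5 + 35×54.5 + 19×64.5 + 18×74.5 + 13×84.5 + 14×94.5 = 10052
n = Σf = 176
Mean = 10052 / 176 = 57.1136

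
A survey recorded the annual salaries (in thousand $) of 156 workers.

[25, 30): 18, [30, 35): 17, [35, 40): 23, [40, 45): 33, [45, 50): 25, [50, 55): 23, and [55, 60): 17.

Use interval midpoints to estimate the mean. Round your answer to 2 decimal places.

Midpoints: 27.5, 32.5, 37.5, 42.5, 47.5, 52.5, 57.5
Σfm = 18×27.5 + 17×32.5 + 23×37.5 + 33×42.5 + 25×47.5 + 23×52.5 + 17×57.5 = 6685
n = Σf = 156
Mean = 6685 / 156 = 42.8526

42.85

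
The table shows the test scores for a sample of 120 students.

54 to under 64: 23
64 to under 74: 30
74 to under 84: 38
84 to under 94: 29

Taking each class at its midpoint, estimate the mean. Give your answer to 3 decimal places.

75.083

Midpoints: 59, 69, 79, 89
Σfm = 23×59 + 30×69 + 38×79 + 29×89 = 9010
n = Σf = 120
Mean = 9010 / 120 = 75.0833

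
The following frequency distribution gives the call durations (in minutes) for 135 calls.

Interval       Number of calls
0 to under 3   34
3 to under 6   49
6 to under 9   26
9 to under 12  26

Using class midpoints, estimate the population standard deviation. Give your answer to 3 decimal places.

Midpoints: 1.5, 4.5, 7.5, 10.5
n = 135, Σfm = 739.5, mean = 5.4778
Σfm² = 5397.75
Σf(m − x̄)² = Σfm² − (Σfm)²/n = 5397.75 − 739.5²/135 = 1346.9333
Population variance = 1346.9333 / 135 = 9.9773
Standard deviation = √9.9773 = 3.1587

3.159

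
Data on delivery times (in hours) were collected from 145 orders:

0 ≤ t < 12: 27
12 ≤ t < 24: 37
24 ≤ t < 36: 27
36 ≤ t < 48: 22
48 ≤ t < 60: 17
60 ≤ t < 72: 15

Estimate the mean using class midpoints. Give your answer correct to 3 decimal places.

30.828

Midpoints: 6, 18, 30, 42, 54, 66
Σfm = 27×6 + 37×18 + 27×30 + 22×42 + 17×54 + 15×66 = 4470
n = Σf = 145
Mean = 4470 / 145 = 30.8276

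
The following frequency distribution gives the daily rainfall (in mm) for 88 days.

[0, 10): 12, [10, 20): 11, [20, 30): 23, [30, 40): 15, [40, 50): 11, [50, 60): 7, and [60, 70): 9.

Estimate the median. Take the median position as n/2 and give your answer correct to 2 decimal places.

29.13

Cumulative frequencies: 12, 23, 46, 61, 72, 79, 88
n = 88; position = n/2 = 44.
This falls in the class [20, 30): L = 20, F = 23, f = 23, h = 10.
Median ≈ 20 + ((44 − 23) / 23) × 10 = 29.1304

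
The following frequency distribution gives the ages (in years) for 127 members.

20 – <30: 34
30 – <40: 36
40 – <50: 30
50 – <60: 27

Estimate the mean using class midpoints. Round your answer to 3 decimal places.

38.937

Midpoints: 25, 35, 45, 55
Σfm = 34×25 + 36×35 + 30×45 + 27×55 = 4945
n = Σf = 127
Mean = 4945 / 127 = 38.9370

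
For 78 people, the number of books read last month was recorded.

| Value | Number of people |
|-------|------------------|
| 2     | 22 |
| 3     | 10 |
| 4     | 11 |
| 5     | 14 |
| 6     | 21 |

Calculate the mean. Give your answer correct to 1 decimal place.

Values: 2, 3, 4, 5, 6
Σfx = 22×2 + 10×3 + 11×4 + 14×5 + 21×6 = 314
n = Σf = 78
Mean = 314 / 78 = 4.0256

4.0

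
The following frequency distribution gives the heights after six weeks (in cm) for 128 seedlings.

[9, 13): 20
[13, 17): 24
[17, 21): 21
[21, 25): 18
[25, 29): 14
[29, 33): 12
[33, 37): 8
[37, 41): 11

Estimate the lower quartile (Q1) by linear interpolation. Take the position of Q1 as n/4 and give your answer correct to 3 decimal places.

15.000

Cumulative frequencies: 20, 44, 65, 83, 97, 109, 117, 128
n = 128; position = n/4 = 32.
This falls in the class [13, 17): L = 13, F = 20, f = 24, h = 4.
Lower quartile ≈ 13 + ((32 − 20) / 24) × 4 = 15.0000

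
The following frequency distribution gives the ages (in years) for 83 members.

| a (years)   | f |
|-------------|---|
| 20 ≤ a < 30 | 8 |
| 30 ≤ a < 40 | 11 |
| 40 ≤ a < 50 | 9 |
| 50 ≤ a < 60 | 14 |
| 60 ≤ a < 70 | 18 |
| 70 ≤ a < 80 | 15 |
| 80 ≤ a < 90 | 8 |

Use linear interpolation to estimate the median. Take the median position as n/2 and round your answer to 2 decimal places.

Cumulative frequencies: 8, 19, 28, 42, 60, 75, 83
n = 83; position = n/2 = 41.5.
This falls in the class 50 ≤ a < 60: L = 50, F = 28, f = 14, h = 10.
Median ≈ 50 + ((41.5 − 28) / 14) × 10 = 59.6429

59.64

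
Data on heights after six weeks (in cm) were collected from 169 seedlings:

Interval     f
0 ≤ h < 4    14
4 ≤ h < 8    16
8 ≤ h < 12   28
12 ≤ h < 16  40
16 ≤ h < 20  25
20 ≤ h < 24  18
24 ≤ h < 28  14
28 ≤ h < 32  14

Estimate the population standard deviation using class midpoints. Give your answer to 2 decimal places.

Midpoints: 2, 6, 10, 14, 18, 22, 26, 30
n = 169, Σfm = 2594, mean = 15.3491
Σfm² = 50148
Σf(m − x̄)² = Σfm² − (Σfm)²/n = 50148 − 2594²/169 = 10332.4024
Population variance = 10332.4024 / 169 = 61.1385
Standard deviation = √61.1385 = 7.8191

7.82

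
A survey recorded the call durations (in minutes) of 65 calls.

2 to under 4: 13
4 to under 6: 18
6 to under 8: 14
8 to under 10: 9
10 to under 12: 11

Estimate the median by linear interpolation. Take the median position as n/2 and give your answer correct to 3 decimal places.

Cumulative frequencies: 13, 31, 45, 54, 65
n = 65; position = n/2 = 32.5.
This falls in the class 6 to under 8: L = 6, F = 31, f = 14, h = 2.
Median ≈ 6 + ((32.5 − 31) / 14) × 2 = 6.2143

6.214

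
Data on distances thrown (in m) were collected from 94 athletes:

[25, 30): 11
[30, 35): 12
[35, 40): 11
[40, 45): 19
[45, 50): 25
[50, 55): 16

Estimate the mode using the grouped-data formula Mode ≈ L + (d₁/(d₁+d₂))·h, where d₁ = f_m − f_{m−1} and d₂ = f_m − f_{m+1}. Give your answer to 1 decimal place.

47.0

Modal class: [45, 50) (highest frequency 25).
d₁ = 25 − 19 = 6, d₂ = 25 − 16 = 9
Mode ≈ 45 + (6/(6+9)) × 5 = 45 + 2.0000 = 47.0000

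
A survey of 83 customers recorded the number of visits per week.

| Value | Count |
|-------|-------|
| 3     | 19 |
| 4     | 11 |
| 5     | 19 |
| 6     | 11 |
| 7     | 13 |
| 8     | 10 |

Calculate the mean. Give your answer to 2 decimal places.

5.22

Values: 3, 4, 5, 6, 7, 8
Σfx = 19×3 + 11×4 + 19×5 + 11×6 + 13×7 + 10×8 = 433
n = Σf = 83
Mean = 433 / 83 = 5.2169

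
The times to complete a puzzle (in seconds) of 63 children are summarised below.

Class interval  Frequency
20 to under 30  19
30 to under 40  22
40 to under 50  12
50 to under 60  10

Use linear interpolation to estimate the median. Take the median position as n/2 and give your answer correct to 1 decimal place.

35.7

Cumulative frequencies: 19, 41, 53, 63
n = 63; position = n/2 = 31.5.
This falls in the class 30 to under 40: L = 30, F = 19, f = 22, h = 10.
Median ≈ 30 + ((31.5 − 19) / 22) × 10 = 35.6818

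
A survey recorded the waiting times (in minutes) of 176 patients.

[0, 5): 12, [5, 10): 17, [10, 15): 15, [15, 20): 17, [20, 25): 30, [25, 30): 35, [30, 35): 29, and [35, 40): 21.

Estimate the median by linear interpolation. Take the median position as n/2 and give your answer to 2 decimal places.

Cumulative frequencies: 12, 29, 44, 61, 91, 126, 155, 176
n = 176; position = n/2 = 88.
This falls in the class [20, 25): L = 20, F = 61, f = 30, h = 5.
Median ≈ 20 + ((88 − 61) / 30) × 5 = 24.5000

24.50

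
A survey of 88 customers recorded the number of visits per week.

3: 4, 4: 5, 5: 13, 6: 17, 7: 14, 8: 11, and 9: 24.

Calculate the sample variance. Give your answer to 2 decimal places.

3.25

Values: 3, 4, 5, 6, 7, 8, 9
n = 88, Σfx = 601, mean = 6.8295
Σfx² = 4387
Σf(x − x̄)² = Σfx² − (Σfx)²/n = 4387 − 601²/88 = 282.4432
Sample variance = 282.4432 / 87 = 3.2465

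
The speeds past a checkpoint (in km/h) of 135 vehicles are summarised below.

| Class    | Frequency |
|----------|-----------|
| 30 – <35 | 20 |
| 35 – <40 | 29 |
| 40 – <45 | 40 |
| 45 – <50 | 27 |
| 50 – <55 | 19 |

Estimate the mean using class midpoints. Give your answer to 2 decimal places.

42.35

Midpoints: 32.5, 37.5, 42.5, 47.5, 52.5
Σfm = 20×32.5 + 29×37.5 + 40×42.5 + 27×47.5 + 19×52.5 = 5717.5
n = Σf = 135
Mean = 5717.5 / 135 = 42.3519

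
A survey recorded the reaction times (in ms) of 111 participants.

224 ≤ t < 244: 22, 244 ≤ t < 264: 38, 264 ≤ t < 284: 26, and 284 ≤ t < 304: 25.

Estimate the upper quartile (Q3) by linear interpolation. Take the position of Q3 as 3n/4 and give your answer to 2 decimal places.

281.88

Cumulative frequencies: 22, 60, 86, 111
n = 111; position = 3n/4 = 83.25.
This falls in the class 264 ≤ t < 284: L = 264, F = 60, f = 26, h = 20.
Upper quartile ≈ 264 + ((83.25 − 60) / 26) × 20 = 281.8846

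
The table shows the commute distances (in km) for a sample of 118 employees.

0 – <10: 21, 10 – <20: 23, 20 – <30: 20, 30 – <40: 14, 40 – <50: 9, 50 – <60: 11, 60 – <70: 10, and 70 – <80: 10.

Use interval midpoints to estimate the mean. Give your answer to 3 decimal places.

32.627

Midpoints: 5, 15, 25, 35, 45, 55, 65, 75
Σfm = 21×5 + 23×15 + 20×25 + 14×35 + 9×45 + 11×55 + 10×65 + 10×75 = 3850
n = Σf = 118
Mean = 3850 / 118 = 32.6271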